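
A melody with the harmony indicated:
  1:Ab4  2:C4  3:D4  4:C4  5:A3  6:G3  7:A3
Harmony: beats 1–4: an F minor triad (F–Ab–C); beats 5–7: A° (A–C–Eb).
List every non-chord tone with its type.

D4 (beat 3) — neighbor tone; G3 (beat 6) — neighbor tone.

The harmony at that moment is F minor triad (F, Ab, C); D4 is not a chord tone.
It is approached by step up from C4 and left by step down to C4.
Step away and step back to the same note — a neighbor tone (upper neighbor).
The harmony at that moment is A diminished triad (A, C, Eb); G3 is not a chord tone.
It is approached by step down from A3 and left by step up to A3.
Step away and step back to the same note — a neighbor tone (lower neighbor).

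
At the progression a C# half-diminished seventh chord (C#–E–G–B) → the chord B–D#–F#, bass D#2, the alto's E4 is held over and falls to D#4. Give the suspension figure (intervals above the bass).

At the second chord the bass is D#2. The suspended E4 lies a ninth above the bass; after resolving down by step to D#4, the interval above the bass becomes an octave.
Suspension figures are named by those two intervals: 9–8.

9–8 suspension.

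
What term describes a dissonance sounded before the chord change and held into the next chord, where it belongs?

Anticipation.

Approach: ahead of the chord change (typically by step), so it is dissonant against the current harmony. Departure: none — the same pitch is restated or held and is a chord tone of the new harmony.
Dissonant first, consonant once the harmony catches up: the note simply arrives early — an anticipation. (The reverse timing, consonant first and dissonant after the change, would be a suspension or retardation.)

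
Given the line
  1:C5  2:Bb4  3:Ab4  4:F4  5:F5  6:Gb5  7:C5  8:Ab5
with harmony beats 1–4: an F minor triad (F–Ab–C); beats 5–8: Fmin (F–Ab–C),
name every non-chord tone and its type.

Bb4 (beat 2) — passing tone; Gb5 (beat 6) — escape tone.

The harmony at that moment is F minor triad (F, Ab, C); Bb4 is not a chord tone.
It is approached by step down from C5 and left by step down to Ab4.
Step in, step out in the same direction — a passing tone.
The harmony at that moment is F minor triad (F, Ab, C); Gb5 is not a chord tone.
It is approached by step up from F5 and left by leap down to C5.
Step in, leap out — an escape tone.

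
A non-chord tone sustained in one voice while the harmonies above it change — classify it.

Approach: none. Departure: none — a single pitch is sustained while the chords change around it, passing through harmonies that do not contain it.
No melodic motion at all; the dissonance is created entirely by the moving harmonies against the stationary note — a pedal tone (pedal point).

Pedal tone.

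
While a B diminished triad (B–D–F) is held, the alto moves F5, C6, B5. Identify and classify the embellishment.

The harmony at that moment is B diminished triad (B, D, F); C6 is not a chord tone.
It is approached by leap up from F5 and left by step down to B5.
Leap in, step out — an appoggiatura.

C6 is an appoggiatura.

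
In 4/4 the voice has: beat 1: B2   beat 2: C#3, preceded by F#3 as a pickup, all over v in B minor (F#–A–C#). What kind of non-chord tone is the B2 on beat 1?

The harmony at that moment is F# minor triad (F#, A, C#); B2 is not a chord tone.
It is approached by leap down from F#3 and left by step up to C#3.
Leap in, step out, metrically accented — an appoggiatura.

Appoggiatura.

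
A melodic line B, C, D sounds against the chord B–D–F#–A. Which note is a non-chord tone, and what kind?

The harmony at that moment is B minor seventh chord (B, D, F#, A); C is not a chord tone.
It is approached by step up from B and left by step up to D.
Step in, step out in the same direction — a passing tone.

C is a passing tone.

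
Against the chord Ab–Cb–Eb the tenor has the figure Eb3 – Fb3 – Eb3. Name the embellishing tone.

The harmony at that moment is Ab minor triad (Ab, Cb, Eb); Fb3 is not a chord tone.
It is approached by step up from Eb3 and left by step down to Eb3.
Step away and step back to the same note — a neighbor tone (upper neighbor).

Fb3 is a neighbor tone.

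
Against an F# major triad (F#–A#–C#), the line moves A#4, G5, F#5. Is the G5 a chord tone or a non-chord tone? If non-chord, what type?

The harmony at that moment is F# major triad (F#, A#, C#); G5 is not a chord tone.
It is approached by leap up from A#4 and left by step down to F#5.
Leap in, step out — an appoggiatura.

Non-chord tone — an appoggiatura.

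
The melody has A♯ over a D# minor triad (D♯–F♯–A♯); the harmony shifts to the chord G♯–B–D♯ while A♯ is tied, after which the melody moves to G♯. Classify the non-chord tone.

A♯ is a suspension.

The harmony at that moment is G♯ minor triad (G♯, B, D♯); A♯ is not a chord tone.
It is held over (the same pitch as the preceding A♯) and left by step down to G♯.
Held over from the previous chord and resolving down by step — a suspension.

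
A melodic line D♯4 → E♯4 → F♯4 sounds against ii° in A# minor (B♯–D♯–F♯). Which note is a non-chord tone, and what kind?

The harmony at that moment is B♯ diminished triad (B♯, D♯, F♯); E♯4 is not a chord tone.
It is approached by step up from D♯4 and left by step up to F♯4.
Step in, step out in the same direction — a passing tone.

E♯4 is a passing tone.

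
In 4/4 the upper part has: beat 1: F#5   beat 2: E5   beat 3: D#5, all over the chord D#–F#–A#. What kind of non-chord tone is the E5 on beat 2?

The harmony at that moment is D# minor triad (D#, F#, A#); E5 is not a chord tone.
It is approached by step down from F#5 and left by step down to D#5.
Step in, step out in the same direction — a passing tone.

Passing tone.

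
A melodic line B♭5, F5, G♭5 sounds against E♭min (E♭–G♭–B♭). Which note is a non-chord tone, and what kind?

F5 is an appoggiatura.

The harmony at that moment is E♭ minor triad (E♭, G♭, B♭); F5 is not a chord tone.
It is approached by leap down from B♭5 and left by step up to G♭5.
Leap in, step out — an appoggiatura.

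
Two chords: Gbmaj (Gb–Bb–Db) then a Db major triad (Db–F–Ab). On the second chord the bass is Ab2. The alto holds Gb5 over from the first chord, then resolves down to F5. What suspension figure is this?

7–6 suspension.

At the second chord the bass is Ab2. The suspended Gb5 lies a seventh above the bass; after resolving down by step to F5, the interval above the bass becomes a sixth.
Suspension figures are named by those two intervals: 7–6.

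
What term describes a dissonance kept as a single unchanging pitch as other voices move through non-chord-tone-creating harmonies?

Approach: none. Departure: none — a single pitch is sustained while the chords change around it, passing through harmonies that do not contain it.
No melodic motion at all; the dissonance is created entirely by the moving harmonies against the stationary note — a pedal tone (pedal point).

Pedal tone.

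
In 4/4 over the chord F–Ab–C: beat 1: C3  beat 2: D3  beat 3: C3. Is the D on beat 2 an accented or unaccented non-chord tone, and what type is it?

The harmony at that moment is F minor triad (F, Ab, C); D3 is not a chord tone.
It is approached by step up from C3 and left by step down to C3.
Step away and step back to the same note — a neighbor tone (upper neighbor).
It falls on a weak beat, so it is unaccented.

Unaccented neighbor tone.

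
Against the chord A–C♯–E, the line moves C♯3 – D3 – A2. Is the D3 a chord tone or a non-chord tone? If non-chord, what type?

The harmony at that moment is A major triad (A, C♯, E); D3 is not a chord tone.
It is approached by step up from C♯3 and left by leap down to A2.
Step in, leap out — an escape tone.

Non-chord tone — an escape tone.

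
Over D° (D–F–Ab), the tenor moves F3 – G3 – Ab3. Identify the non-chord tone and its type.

G3 is a passing tone.

The harmony at that moment is D diminished triad (D, F, Ab); G3 is not a chord tone.
It is approached by step up from F3 and left by step up to Ab3.
Step in, step out in the same direction — a passing tone.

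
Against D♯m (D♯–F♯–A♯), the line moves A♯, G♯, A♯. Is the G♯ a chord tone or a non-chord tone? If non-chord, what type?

Non-chord tone — a neighbor tone.

The harmony at that moment is D♯ minor triad (D♯, F♯, A♯); G♯ is not a chord tone.
It is approached by step down from A♯ and left by step up to A♯.
Step away and step back to the same note — a neighbor tone (lower neighbor).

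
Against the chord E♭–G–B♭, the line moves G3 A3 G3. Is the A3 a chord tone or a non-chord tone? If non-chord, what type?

The harmony at that moment is E♭ major triad (E♭, G, B♭); A3 is not a chord tone.
It is approached by step up from G3 and left by step down to G3.
Step away and step back to the same note — a neighbor tone (upper neighbor).

Non-chord tone — a neighbor tone.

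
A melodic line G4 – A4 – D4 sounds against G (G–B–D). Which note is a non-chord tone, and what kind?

A4 is an escape tone.

The harmony at that moment is G major triad (G, B, D); A4 is not a chord tone.
It is approached by step up from G4 and left by leap down to D4.
Step in, leap out — an escape tone.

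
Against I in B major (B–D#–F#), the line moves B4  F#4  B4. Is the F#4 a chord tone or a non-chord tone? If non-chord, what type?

B major triad contains B, D#, F#; F# is the fifth, so it is a chord tone.

Chord tone (the fifth of B major triad).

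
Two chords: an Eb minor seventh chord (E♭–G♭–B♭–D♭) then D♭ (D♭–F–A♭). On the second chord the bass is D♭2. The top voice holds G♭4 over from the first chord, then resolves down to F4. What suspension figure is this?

4–3 suspension.

At the second chord the bass is D♭2. The suspended G♭4 lies a fourth above the bass; after resolving down by step to F4, the interval above the bass becomes a third.
Suspension figures are named by those two intervals: 4–3.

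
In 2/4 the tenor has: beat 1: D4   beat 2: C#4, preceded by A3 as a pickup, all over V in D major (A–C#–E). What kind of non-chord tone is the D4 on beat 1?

The harmony at that moment is A major triad (A, C#, E); D4 is not a chord tone.
It is approached by leap up from A3 and left by step down to C#4.
Leap in, step out, metrically accented — an appoggiatura.

Appoggiatura.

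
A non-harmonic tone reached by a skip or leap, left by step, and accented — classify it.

Appoggiatura.

Approach: by leap. Departure: by step. Metric position: strong.
Leap in, step out, in a metrically strong position — an appoggiatura. (It is the mirror image of the escape tone, which steps in and leaps out from a weak position.)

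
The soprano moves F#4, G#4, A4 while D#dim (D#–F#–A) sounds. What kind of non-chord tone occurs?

The harmony at that moment is D# diminished triad (D#, F#, A); G#4 is not a chord tone.
It is approached by step up from F#4 and left by step up to A4.
Step in, step out in the same direction — a passing tone.

G#4 is a passing tone.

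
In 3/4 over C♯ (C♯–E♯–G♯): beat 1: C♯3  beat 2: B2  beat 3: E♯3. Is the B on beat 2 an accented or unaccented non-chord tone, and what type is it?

The harmony at that moment is C♯ major triad (C♯, E♯, G♯); B2 is not a chord tone.
It is approached by step down from C♯3 and left by leap up to E♯3.
Step in, leap out — an escape tone.
It falls on a weak beat, so it is unaccented.

Unaccented escape tone.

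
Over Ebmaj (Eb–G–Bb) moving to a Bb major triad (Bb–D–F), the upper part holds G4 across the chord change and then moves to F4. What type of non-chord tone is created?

The harmony at that moment is Bb major triad (Bb, D, F); G4 is not a chord tone.
It is held over (the same pitch as the preceding G4) and left by step down to F4.
Held over from the previous chord and resolving down by step — a suspension.

G4 is a suspension.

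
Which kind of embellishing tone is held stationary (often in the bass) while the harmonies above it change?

Pedal tone.

Approach: none. Departure: none — a single pitch is sustained while the chords change around it, passing through harmonies that do not contain it.
No melodic motion at all; the dissonance is created entirely by the moving harmonies against the stationary note — a pedal tone (pedal point).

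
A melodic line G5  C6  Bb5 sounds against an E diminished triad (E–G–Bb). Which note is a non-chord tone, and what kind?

C6 is an appoggiatura.

The harmony at that moment is E diminished triad (E, G, Bb); C6 is not a chord tone.
It is approached by leap up from G5 and left by step down to Bb5.
Leap in, step out — an appoggiatura.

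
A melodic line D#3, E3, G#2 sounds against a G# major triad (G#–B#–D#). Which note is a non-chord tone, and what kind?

The harmony at that moment is G# major triad (G#, B#, D#); E3 is not a chord tone.
It is approached by step up from D#3 and left by leap down to G#2.
Step in, leap out — an escape tone.

E3 is an escape tone.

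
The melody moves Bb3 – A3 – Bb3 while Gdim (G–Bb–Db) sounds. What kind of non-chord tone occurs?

A3 is a neighbor tone.

The harmony at that moment is G diminished triad (G, Bb, Db); A3 is not a chord tone.
It is approached by step down from Bb3 and left by step up to Bb3.
Step away and step back to the same note — a neighbor tone (lower neighbor).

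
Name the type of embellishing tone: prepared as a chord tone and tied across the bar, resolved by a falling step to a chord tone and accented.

Approach: by preparation — the pitch is first a chord tone, then held (tied or repeated) while the harmony changes under it. Departure: down by step. Metric position: strong.
A prepared dissonance that resolves downward by step — a suspension. (The same figure resolving upward would be a retardation.)

Suspension.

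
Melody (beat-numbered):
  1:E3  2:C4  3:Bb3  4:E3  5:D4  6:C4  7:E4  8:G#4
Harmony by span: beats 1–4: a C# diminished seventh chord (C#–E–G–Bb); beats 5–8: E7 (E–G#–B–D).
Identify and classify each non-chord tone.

C4 (beat 2) — appoggiatura; C4 (beat 6) — escape tone.

The harmony at that moment is C# diminished seventh chord (C#, E, G, Bb); C4 is not a chord tone.
It is approached by leap up from E3 and left by step down to Bb3.
Leap in, step out — an appoggiatura.
The harmony at that moment is E dominant seventh chord (E, G#, B, D); C4 is not a chord tone.
It is approached by step down from D4 and left by leap up to E4.
Step in, leap out — an escape tone.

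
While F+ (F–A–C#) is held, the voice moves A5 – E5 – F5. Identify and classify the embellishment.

E5 is an appoggiatura.

The harmony at that moment is F augmented triad (F, A, C#); E5 is not a chord tone.
It is approached by leap down from A5 and left by step up to F5.
Leap in, step out — an appoggiatura.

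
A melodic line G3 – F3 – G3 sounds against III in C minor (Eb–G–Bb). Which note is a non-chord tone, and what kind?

The harmony at that moment is Eb major triad (Eb, G, Bb); F3 is not a chord tone.
It is approached by step down from G3 and left by step up to G3.
Step away and step back to the same note — a neighbor tone (lower neighbor).

F3 is a neighbor tone.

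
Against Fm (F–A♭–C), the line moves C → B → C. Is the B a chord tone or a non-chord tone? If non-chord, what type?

Non-chord tone — a neighbor tone.

The harmony at that moment is F minor triad (F, A♭, C); B is not a chord tone.
It is approached by step down from C and left by step up to C.
Step away and step back to the same note — a neighbor tone (lower neighbor).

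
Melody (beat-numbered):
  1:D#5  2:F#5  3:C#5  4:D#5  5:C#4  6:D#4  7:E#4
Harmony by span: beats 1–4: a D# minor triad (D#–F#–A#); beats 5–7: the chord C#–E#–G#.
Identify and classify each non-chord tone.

C#5 (beat 3) — appoggiatura; D#4 (beat 6) — passing tone.

The harmony at that moment is D# minor triad (D#, F#, A#); C#5 is not a chord tone.
It is approached by leap down from F#5 and left by step up to D#5.
Leap in, step out — an appoggiatura.
The harmony at that moment is C# major triad (C#, E#, G#); D#4 is not a chord tone.
It is approached by step up from C#4 and left by step up to E#4.
Step in, step out in the same direction — a passing tone.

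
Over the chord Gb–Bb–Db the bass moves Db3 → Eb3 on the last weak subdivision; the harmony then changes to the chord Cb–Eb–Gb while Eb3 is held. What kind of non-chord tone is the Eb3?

Eb3 is an anticipation.

The harmony at that moment is Gb major triad (Gb, Bb, Db); Eb3 is not a chord tone.
It is approached by step up from Db3 and then sustained as the same pitch into the next harmony.
Arriving early and becoming a chord tone when the harmony changes — an anticipation.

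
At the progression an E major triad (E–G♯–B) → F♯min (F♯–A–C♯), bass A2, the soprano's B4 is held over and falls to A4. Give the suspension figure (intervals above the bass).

9–8 suspension.

At the second chord the bass is A2. The suspended B4 lies a ninth above the bass; after resolving down by step to A4, the interval above the bass becomes an octave.
Suspension figures are named by those two intervals: 9–8.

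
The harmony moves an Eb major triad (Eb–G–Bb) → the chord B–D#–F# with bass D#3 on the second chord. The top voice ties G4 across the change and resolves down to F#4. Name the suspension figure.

At the second chord the bass is D#3. The suspended G4 lies a fourth above the bass; after resolving down by step to F#4, the interval above the bass becomes a third.
Suspension figures are named by those two intervals: 4–3.

4–3 suspension.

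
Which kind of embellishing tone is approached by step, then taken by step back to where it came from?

Approach: by step. Departure: by step in the opposite direction, back to the starting pitch.
Stepwise on both sides but reversing to return to the same chord tone — a neighbor tone. (Had it continued onward in the same direction it would be a passing tone instead.)

Neighbor tone.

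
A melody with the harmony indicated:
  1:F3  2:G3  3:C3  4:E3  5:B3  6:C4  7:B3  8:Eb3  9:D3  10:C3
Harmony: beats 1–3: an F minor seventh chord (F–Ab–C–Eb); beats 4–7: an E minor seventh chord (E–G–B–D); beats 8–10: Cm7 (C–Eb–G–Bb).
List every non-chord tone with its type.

The harmony at that moment is F minor seventh chord (F, Ab, C, Eb); G3 is not a chord tone.
It is approached by step up from F3 and left by leap down to C3.
Step in, leap out — an escape tone.
The harmony at that moment is E minor seventh chord (E, G, B, D); C4 is not a chord tone.
It is approached by step up from B3 and left by step down to B3.
Step away and step back to the same note — a neighbor tone (upper neighbor).
The harmony at that moment is C minor seventh chord (C, Eb, G, Bb); D3 is not a chord tone.
It is approached by step down from Eb3 and left by step down to C3.
Step in, step out in the same direction — a passing tone.

G3 (beat 2) — escape tone; C4 (beat 6) — neighbor tone; D3 (beat 9) — passing tone.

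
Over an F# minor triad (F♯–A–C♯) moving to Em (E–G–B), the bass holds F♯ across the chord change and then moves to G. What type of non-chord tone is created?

F♯ is a retardation.

The harmony at that moment is E minor triad (E, G, B); F♯ is not a chord tone.
It is held over (the same pitch as the preceding F♯) and left by step up to G.
Held over from the previous chord and resolving up by step — a retardation.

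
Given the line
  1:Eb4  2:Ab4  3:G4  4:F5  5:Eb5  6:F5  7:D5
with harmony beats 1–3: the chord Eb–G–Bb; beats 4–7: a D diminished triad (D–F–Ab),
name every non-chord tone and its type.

The harmony at that moment is Eb major triad (Eb, G, Bb); Ab4 is not a chord tone.
It is approached by leap up from Eb4 and left by step down to G4.
Leap in, step out — an appoggiatura.
The harmony at that moment is D diminished triad (D, F, Ab); Eb5 is not a chord tone.
It is approached by step down from F5 and left by step up to F5.
Step away and step back to the same note — a neighbor tone (lower neighbor).

Ab4 (beat 2) — appoggiatura; Eb5 (beat 5) — neighbor tone.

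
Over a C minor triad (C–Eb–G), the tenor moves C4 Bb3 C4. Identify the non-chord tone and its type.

Bb3 is a neighbor tone.

The harmony at that moment is C minor triad (C, Eb, G); Bb3 is not a chord tone.
It is approached by step down from C4 and left by step up to C4.
Step away and step back to the same note — a neighbor tone (lower neighbor).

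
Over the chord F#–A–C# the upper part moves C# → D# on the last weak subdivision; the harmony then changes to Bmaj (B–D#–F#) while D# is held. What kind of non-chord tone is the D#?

The harmony at that moment is F# minor triad (F#, A, C#); D# is not a chord tone.
It is approached by step up from C# and then sustained as the same pitch into the next harmony.
Arriving early and becoming a chord tone when the harmony changes — an anticipation.

D# is an anticipation.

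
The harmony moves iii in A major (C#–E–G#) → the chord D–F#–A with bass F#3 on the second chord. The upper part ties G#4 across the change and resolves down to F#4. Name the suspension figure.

9–8 suspension.

At the second chord the bass is F#3. The suspended G#4 lies a ninth above the bass; after resolving down by step to F#4, the interval above the bass becomes an octave.
Suspension figures are named by those two intervals: 9–8.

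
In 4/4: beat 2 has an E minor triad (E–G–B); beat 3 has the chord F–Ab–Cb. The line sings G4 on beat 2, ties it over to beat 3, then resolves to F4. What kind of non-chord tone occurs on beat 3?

The harmony at that moment is F diminished triad (F, Ab, Cb); G4 is not a chord tone.
It is held over (the same pitch as the preceding G4) and left by step down to F4.
Held over from the previous chord and resolving down by step — a suspension.

Suspension.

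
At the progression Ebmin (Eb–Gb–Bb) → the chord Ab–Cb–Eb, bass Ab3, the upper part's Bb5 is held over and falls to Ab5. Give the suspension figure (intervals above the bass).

At the second chord the bass is Ab3. The suspended Bb5 lies a ninth above the bass; after resolving down by step to Ab5, the interval above the bass becomes an octave.
Suspension figures are named by those two intervals: 9–8.

9–8 suspension.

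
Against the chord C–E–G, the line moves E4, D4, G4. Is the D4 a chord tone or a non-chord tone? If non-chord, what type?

The harmony at that moment is C major triad (C, E, G); D4 is not a chord tone.
It is approached by step down from E4 and left by leap up to G4.
Step in, leap out — an escape tone.

Non-chord tone — an escape tone.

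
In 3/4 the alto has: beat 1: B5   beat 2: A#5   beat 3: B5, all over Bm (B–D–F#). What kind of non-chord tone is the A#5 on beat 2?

The harmony at that moment is B minor triad (B, D, F#); A#5 is not a chord tone.
It is approached by step down from B5 and left by step up to B5.
Step away and step back to the same note — a neighbor tone (lower neighbor).

Lower neighbor tone.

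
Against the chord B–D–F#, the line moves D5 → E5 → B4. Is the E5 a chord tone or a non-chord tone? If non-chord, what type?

The harmony at that moment is B minor triad (B, D, F#); E5 is not a chord tone.
It is approached by step up from D5 and left by leap down to B4.
Step in, leap out — an escape tone.

Non-chord tone — an escape tone.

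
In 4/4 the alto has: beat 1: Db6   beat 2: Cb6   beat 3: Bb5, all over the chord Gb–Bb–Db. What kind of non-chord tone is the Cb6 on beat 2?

Passing tone.

The harmony at that moment is Gb major triad (Gb, Bb, Db); Cb6 is not a chord tone.
It is approached by step down from Db6 and left by step down to Bb5.
Step in, step out in the same direction — a passing tone.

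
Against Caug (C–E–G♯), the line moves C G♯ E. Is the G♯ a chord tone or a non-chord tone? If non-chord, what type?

Chord tone (the fifth of C augmented triad).

C augmented triad contains C, E, G♯; G♯ is the fifth, so it is a chord tone.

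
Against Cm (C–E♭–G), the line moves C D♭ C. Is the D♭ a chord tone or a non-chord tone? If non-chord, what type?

Non-chord tone — a neighbor tone.

The harmony at that moment is C minor triad (C, E♭, G); D♭ is not a chord tone.
It is approached by step up from C and left by step down to C.
Step away and step back to the same note — a neighbor tone (upper neighbor).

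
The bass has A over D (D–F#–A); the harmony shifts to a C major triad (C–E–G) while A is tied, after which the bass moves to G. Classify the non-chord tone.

The harmony at that moment is C major triad (C, E, G); A is not a chord tone.
It is held over (the same pitch as the preceding A) and left by step down to G.
Held over from the previous chord and resolving down by step — a suspension.

A is a suspension.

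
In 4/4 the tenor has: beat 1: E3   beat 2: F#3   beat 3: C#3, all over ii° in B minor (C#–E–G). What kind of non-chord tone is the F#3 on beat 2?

The harmony at that moment is C# diminished triad (C#, E, G); F#3 is not a chord tone.
It is approached by step up from E3 and left by leap down to C#3.
Step in, leap out, on a weak beat — an escape tone.

Escape tone.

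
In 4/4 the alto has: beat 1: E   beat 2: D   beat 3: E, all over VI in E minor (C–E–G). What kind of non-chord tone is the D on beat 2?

The harmony at that moment is C major triad (C, E, G); D is not a chord tone.
It is approached by step down from E and left by step up to E.
Step away and step back to the same note — a neighbor tone (lower neighbor).

Lower neighbor tone.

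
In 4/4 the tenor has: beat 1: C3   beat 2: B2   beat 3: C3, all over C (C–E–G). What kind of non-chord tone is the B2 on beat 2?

The harmony at that moment is C major triad (C, E, G); B2 is not a chord tone.
It is approached by step down from C3 and left by step up to C3.
Step away and step back to the same note — a neighbor tone (lower neighbor).

Lower neighbor tone.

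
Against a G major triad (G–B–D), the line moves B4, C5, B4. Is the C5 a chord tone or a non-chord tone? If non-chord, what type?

The harmony at that moment is G major triad (G, B, D); C5 is not a chord tone.
It is approached by step up from B4 and left by step down to B4.
Step away and step back to the same note — a neighbor tone (upper neighbor).

Non-chord tone — a neighbor tone.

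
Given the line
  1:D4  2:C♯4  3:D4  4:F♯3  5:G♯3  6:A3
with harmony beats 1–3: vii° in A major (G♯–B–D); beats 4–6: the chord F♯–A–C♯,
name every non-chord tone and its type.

The harmony at that moment is G♯ diminished triad (G♯, B, D); C♯4 is not a chord tone.
It is approached by step down from D4 and left by step up to D4.
Step away and step back to the same note — a neighbor tone (lower neighbor).
The harmony at that moment is F♯ minor triad (F♯, A, C♯); G♯3 is not a chord tone.
It is approached by step up from F♯3 and left by step up to A3.
Step in, step out in the same direction — a passing tone.

C♯4 (beat 2) — neighbor tone; G♯3 (beat 5) — passing tone.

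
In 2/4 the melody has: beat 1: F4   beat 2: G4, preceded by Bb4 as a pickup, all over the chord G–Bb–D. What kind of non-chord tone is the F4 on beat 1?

Appoggiatura.

The harmony at that moment is G minor triad (G, Bb, D); F4 is not a chord tone.
It is approached by leap down from Bb4 and left by step up to G4.
Leap in, step out, metrically accented — an appoggiatura.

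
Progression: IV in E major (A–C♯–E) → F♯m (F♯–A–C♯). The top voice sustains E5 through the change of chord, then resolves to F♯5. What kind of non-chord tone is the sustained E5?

The harmony at that moment is F♯ minor triad (F♯, A, C♯); E5 is not a chord tone.
It is held over (the same pitch as the preceding E5) and left by step up to F♯5.
Held over from the previous chord and resolving up by step — a retardation.

E5 is a retardation.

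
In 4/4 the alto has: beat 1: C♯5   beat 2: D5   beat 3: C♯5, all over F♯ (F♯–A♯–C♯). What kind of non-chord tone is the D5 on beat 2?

The harmony at that moment is F♯ major triad (F♯, A♯, C♯); D5 is not a chord tone.
It is approached by step up from C♯5 and left by step down to C♯5.
Step away and step back to the same note — a neighbor tone (upper neighbor).

Upper neighbor tone.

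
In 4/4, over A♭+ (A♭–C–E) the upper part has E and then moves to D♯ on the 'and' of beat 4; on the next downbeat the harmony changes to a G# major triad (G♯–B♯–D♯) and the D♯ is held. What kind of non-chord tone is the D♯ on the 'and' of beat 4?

Anticipation.

The harmony at that moment is A♭ augmented triad (A♭, C, E); D♯ is not a chord tone.
It is approached by step down from E and then sustained as the same pitch into the next harmony.
Arriving early and becoming a chord tone when the harmony changes — an anticipation.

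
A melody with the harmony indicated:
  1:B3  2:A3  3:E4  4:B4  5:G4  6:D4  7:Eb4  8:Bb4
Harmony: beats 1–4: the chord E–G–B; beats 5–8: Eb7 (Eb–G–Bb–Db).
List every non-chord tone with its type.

The harmony at that moment is E minor triad (E, G, B); A3 is not a chord tone.
It is approached by step down from B3 and left by leap up to E4.
Step in, leap out — an escape tone.
The harmony at that moment is Eb dominant seventh chord (Eb, G, Bb, Db); D4 is not a chord tone.
It is approached by leap down from G4 and left by step up to Eb4.
Leap in, step out — an appoggiatura.

A3 (beat 2) — escape tone; D4 (beat 6) — appoggiatura.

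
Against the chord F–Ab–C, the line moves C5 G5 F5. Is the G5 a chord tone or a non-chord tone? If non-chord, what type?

The harmony at that moment is F minor triad (F, Ab, C); G5 is not a chord tone.
It is approached by leap up from C5 and left by step down to F5.
Leap in, step out — an appoggiatura.

Non-chord tone — an appoggiatura.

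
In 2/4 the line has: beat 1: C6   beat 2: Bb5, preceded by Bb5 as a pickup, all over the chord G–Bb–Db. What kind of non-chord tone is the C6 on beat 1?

Upper neighbor tone.

The harmony at that moment is G diminished triad (G, Bb, Db); C6 is not a chord tone.
It is approached by step up from Bb5 and left by step down to Bb5.
Step away and step back to the same note — a neighbor tone (upper neighbor).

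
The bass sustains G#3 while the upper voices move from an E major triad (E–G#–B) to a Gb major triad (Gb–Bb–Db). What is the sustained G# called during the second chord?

Pedal tone (pedal point).

The harmony at that moment is Gb major triad (Gb, Bb, Db); G#3 is not a chord tone.
It is held over (the same pitch as the preceding G#3) and then sustained as the same pitch into the next harmony.
Sustained through a change of harmony — a pedal tone.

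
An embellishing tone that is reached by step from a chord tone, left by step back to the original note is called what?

Approach: by step. Departure: by step in the opposite direction, back to the starting pitch.
Stepwise on both sides but reversing to return to the same chord tone — a neighbor tone. (Had it continued onward in the same direction it would be a passing tone instead.)

Neighbor tone.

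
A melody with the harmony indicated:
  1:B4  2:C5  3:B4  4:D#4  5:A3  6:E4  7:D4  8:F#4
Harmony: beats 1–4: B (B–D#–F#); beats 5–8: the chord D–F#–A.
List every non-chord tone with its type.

The harmony at that moment is B major triad (B, D#, F#); C5 is not a chord tone.
It is approached by step up from B4 and left by step down to B4.
Step away and step back to the same note — a neighbor tone (upper neighbor).
The harmony at that moment is D major triad (D, F#, A); E4 is not a chord tone.
It is approached by leap up from A3 and left by step down to D4.
Leap in, step out — an appoggiatura.

C5 (beat 2) — neighbor tone; E4 (beat 6) — appoggiatura.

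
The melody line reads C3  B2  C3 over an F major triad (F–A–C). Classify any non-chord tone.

B2 is a neighbor tone.

The harmony at that moment is F major triad (F, A, C); B2 is not a chord tone.
It is approached by step down from C3 and left by step up to C3.
Step away and step back to the same note — a neighbor tone (lower neighbor).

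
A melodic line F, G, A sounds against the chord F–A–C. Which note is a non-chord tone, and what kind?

G is a passing tone.

The harmony at that moment is F major triad (F, A, C); G is not a chord tone.
It is approached by step up from F and left by step up to A.
Step in, step out in the same direction — a passing tone.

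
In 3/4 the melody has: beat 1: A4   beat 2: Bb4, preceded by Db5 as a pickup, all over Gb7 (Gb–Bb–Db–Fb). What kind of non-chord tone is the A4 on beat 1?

Appoggiatura.

The harmony at that moment is Gb dominant seventh chord (Gb, Bb, Db, Fb); A4 is not a chord tone.
It is approached by leap down from Db5 and left by step up to Bb4.
Leap in, step out, metrically accented — an appoggiatura.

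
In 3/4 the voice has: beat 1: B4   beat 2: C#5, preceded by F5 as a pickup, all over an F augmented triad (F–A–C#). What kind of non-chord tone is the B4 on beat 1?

The harmony at that moment is F augmented triad (F, A, C#); B4 is not a chord tone.
It is approached by leap down from F5 and left by step up to C#5.
Leap in, step out, metrically accented — an appoggiatura.

Appoggiatura.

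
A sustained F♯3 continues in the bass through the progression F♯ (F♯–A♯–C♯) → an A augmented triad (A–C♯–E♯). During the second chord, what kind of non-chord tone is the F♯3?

The harmony at that moment is A augmented triad (A, C♯, E♯); F♯3 is not a chord tone.
It is held over (the same pitch as the preceding F♯3) and then sustained as the same pitch into the next harmony.
Sustained through a change of harmony — a pedal tone.

Pedal tone (pedal point).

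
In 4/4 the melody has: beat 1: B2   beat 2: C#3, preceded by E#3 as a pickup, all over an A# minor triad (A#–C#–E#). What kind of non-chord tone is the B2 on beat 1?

Appoggiatura.

The harmony at that moment is A# minor triad (A#, C#, E#); B2 is not a chord tone.
It is approached by leap down from E#3 and left by step up to C#3.
Leap in, step out, metrically accented — an appoggiatura.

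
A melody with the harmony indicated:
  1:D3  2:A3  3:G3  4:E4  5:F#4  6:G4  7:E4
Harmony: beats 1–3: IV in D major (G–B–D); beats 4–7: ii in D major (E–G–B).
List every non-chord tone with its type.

The harmony at that moment is G major triad (G, B, D); A3 is not a chord tone.
It is approached by leap up from D3 and left by step down to G3.
Leap in, step out — an appoggiatura.
The harmony at that moment is E minor triad (E, G, B); F#4 is not a chord tone.
It is approached by step up from E4 and left by step up to G4.
Step in, step out in the same direction — a passing tone.

A3 (beat 2) — appoggiatura; F#4 (beat 5) — passing tone.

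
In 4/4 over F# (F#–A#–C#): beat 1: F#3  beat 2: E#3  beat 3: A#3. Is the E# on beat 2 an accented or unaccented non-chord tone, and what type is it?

The harmony at that moment is F# major triad (F#, A#, C#); E#3 is not a chord tone.
It is approached by step down from F#3 and left by leap up to A#3.
Step in, leap out — an escape tone.
It falls on a weak beat, so it is unaccented.

Unaccented escape tone.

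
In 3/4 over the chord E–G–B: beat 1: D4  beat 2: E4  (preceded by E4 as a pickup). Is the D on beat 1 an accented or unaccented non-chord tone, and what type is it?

The harmony at that moment is E minor triad (E, G, B); D4 is not a chord tone.
It is approached by step down from E4 and left by step up to E4.
Step away and step back to the same note — a neighbor tone (lower neighbor).
It falls on the downbeat, so it is accented.

Accented neighbor tone.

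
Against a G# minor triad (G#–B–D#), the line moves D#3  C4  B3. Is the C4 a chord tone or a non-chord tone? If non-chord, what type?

The harmony at that moment is G# minor triad (G#, B, D#); C4 is not a chord tone.
It is approached by leap up from D#3 and left by step down to B3.
Leap in, step out — an appoggiatura.

Non-chord tone — an appoggiatura.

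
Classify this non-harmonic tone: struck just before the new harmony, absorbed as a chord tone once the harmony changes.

Approach: ahead of the chord change (typically by step), so it is dissonant against the current harmony. Departure: none — the same pitch is restated or held and is a chord tone of the new harmony.
Dissonant first, consonant once the harmony catches up: the note simply arrives early — an anticipation. (The reverse timing, consonant first and dissonant after the change, would be a suspension or retardation.)

Anticipation.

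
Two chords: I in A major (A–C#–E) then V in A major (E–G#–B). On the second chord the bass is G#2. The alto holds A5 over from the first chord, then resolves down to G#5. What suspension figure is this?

9–8 suspension.

At the second chord the bass is G#2. The suspended A5 lies a ninth above the bass; after resolving down by step to G#5, the interval above the bass becomes an octave.
Suspension figures are named by those two intervals: 9–8.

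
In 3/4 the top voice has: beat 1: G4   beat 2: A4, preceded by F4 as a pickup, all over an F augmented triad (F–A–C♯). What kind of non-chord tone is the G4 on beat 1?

The harmony at that moment is F augmented triad (F, A, C♯); G4 is not a chord tone.
It is approached by step up from F4 and left by step up to A4.
Step in, step out in the same direction — a passing tone.

Passing tone.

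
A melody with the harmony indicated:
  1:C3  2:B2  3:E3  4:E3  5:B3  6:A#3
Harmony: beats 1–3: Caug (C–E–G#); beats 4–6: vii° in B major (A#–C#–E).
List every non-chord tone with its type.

B2 (beat 2) — escape tone; B3 (beat 5) — appoggiatura.

The harmony at that moment is C augmented triad (C, E, G#); B2 is not a chord tone.
It is approached by step down from C3 and left by leap up to E3.
Step in, leap out — an escape tone.
The harmony at that moment is A# diminished triad (A#, C#, E); B3 is not a chord tone.
It is approached by leap up from E3 and left by step down to A#3.
Leap in, step out — an appoggiatura.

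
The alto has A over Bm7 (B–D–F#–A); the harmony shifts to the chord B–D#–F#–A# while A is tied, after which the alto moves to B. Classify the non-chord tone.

The harmony at that moment is B major seventh chord (B, D#, F#, A#); A is not a chord tone.
It is held over (the same pitch as the preceding A) and left by step up to B.
Held over from the previous chord and resolving up by step — a retardation.

A is a retardation.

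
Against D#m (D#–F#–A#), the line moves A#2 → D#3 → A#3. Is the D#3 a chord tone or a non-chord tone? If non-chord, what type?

Chord tone (the root of D# minor triad).

D# minor triad contains D#, F#, A#; D# is the root, so it is a chord tone.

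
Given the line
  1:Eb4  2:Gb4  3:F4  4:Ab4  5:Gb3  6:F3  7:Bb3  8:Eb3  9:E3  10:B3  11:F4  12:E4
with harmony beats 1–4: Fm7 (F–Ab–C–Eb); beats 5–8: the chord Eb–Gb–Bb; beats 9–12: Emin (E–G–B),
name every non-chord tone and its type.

Gb4 (beat 2) — appoggiatura; F3 (beat 6) — escape tone; F4 (beat 11) — appoggiatura.

The harmony at that moment is F minor seventh chord (F, Ab, C, Eb); Gb4 is not a chord tone.
It is approached by leap up from Eb4 and left by step down to F4.
Leap in, step out — an appoggiatura.
The harmony at that moment is Eb minor triad (Eb, Gb, Bb); F3 is not a chord tone.
It is approached by step down from Gb3 and left by leap up to Bb3.
Step in, leap out — an escape tone.
The harmony at that moment is E minor triad (E, G, B); F4 is not a chord tone.
It is approached by leap up from B3 and left by step down to E4.
Leap in, step out — an appoggiatura.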